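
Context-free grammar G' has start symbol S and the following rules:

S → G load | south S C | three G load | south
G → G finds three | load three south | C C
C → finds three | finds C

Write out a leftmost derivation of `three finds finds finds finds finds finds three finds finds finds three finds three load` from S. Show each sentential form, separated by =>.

S => three G load => three G finds three load => three C C finds three load => three finds C C finds three load => three finds finds C C finds three load => three finds finds finds C C finds three load => three finds finds finds finds C C finds three load => three finds finds finds finds finds C C finds three load => three finds finds finds finds finds finds three C finds three load => three finds finds finds finds finds finds three finds C finds three load => three finds finds finds finds finds finds three finds finds C finds three load => three finds finds finds finds finds finds three finds finds finds three finds three load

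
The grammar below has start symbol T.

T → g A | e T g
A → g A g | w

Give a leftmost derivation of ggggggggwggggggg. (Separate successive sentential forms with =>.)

T => gA => ggAg => gggAgg => ggggAggg => gggggAgggg => ggggggAggggg => gggggggAgggggg => ggggggggAggggggg => ggggggggwggggggg

T => gA   [T → g A]
gA => ggAg   [A → g A g]
ggAg => gggAgg   [A → g A g]
gggAgg => ggggAggg   [A → g A g]
ggggAggg => gggggAgggg   [A → g A g]
gggggAgggg => ggggggAggggg   [A → g A g]
ggggggAggggg => gggggggAgggggg   [A → g A g]
gggggggAgggggg => ggggggggAggggggg   [A → g A g]
ggggggggAggggggg => ggggggggwggggggg   [A → w]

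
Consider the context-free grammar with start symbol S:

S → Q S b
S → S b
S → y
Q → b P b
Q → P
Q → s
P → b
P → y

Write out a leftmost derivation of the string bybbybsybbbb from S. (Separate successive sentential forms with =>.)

S => Sb => QSbb => bPbSbb => bybSbb => bybQSbbb => bybbPbSbbb => bybbybSbbb => bybbybQSbbbb => bybbybsSbbbb => bybbybsybbbb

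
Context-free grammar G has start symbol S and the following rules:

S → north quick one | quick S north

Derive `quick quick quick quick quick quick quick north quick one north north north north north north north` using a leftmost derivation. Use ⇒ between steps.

S ⇒ quick S north   [S → quick S north]
quick S north ⇒ quick quick S north north   [S → quick S north]
quick quick S north north ⇒ quick quick quick S north north north   [S → quick S north]
quick quick quick S north north north ⇒ quick quick quick quick S north north north north   [S → quick S north]
quick quick quick quick S north north north north ⇒ quick quick quick quick quick S north north north north north   [S → quick S north]
quick quick quick quick quick S north north north north north ⇒ quick quick quick quick quick quick S north north north north north north   [S → quick S north]
quick quick quick quick quick quick S north north north north north north ⇒ quick quick quick quick quick quick quick S north north north north north north north   [S → quick S north]
quick quick quick quick quick quick quick S north north north north north north north ⇒ quick quick quick quick quick quick quick north quick one north north north north north north north   [S → north quick one]

S ⇒ quick S north ⇒ quick quick S north north ⇒ quick quick quick S north north north ⇒ quick quick quick quick S north north north north ⇒ quick quick quick quick quick S north north north north north ⇒ quick quick quick quick quick quick S north north north north north north ⇒ quick quick quick quick quick quick quick S north north north north north north north ⇒ quick quick quick quick quick quick quick north quick one north north north north north north north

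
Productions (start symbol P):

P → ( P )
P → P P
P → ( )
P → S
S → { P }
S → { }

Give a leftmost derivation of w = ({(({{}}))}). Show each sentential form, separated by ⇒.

P ⇒ (P)   [P → ( P )]
(P) ⇒ (S)   [P → S]
(S) ⇒ ({P})   [S → { P }]
({P}) ⇒ ({(P)})   [P → ( P )]
({(P)}) ⇒ ({((P))})   [P → ( P )]
({((P))}) ⇒ ({((S))})   [P → S]
({((S))}) ⇒ ({(({P}))})   [S → { P }]
({(({P}))}) ⇒ ({(({S}))})   [P → S]
({(({S}))}) ⇒ ({(({{}}))})   [S → { }]

P ⇒ (P) ⇒ (S) ⇒ ({P}) ⇒ ({(P)}) ⇒ ({((P))}) ⇒ ({((S))}) ⇒ ({(({P}))}) ⇒ ({(({S}))}) ⇒ ({(({{}}))})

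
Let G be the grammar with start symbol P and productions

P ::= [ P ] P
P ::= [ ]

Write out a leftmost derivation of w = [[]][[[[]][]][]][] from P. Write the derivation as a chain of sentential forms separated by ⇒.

P ⇒ [P]P   [P ::= [ P ] P]
[P]P ⇒ [[]]P   [P ::= [ ]]
[[]]P ⇒ [[]][P]P   [P ::= [ P ] P]
[[]][P]P ⇒ [[]][[P]P]P   [P ::= [ P ] P]
[[]][[P]P]P ⇒ [[]][[[P]P]P]P   [P ::= [ P ] P]
[[]][[[P]P]P]P ⇒ [[]][[[[]]P]P]P   [P ::= [ ]]
[[]][[[[]]P]P]P ⇒ [[]][[[[]][]]P]P   [P ::= [ ]]
[[]][[[[]][]]P]P ⇒ [[]][[[[]][]][]]P   [P ::= [ ]]
[[]][[[[]][]][]]P ⇒ [[]][[[[]][]][]][]   [P ::= [ ]]

P ⇒ [P]P ⇒ [[]]P ⇒ [[]][P]P ⇒ [[]][[P]P]P ⇒ [[]][[[P]P]P]P ⇒ [[]][[[[]]P]P]P ⇒ [[]][[[[]][]]P]P ⇒ [[]][[[[]][]][]]P ⇒ [[]][[[[]][]][]][]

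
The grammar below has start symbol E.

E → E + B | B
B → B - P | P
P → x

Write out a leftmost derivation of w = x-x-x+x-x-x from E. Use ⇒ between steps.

E ⇒ E+B   [E → E + B]
E+B ⇒ B+B   [E → B]
B+B ⇒ B-P+B   [B → B - P]
B-P+B ⇒ B-P-P+B   [B → B - P]
B-P-P+B ⇒ P-P-P+B   [B → P]
P-P-P+B ⇒ x-P-P+B   [P → x]
x-P-P+B ⇒ x-x-P+B   [P → x]
x-x-P+B ⇒ x-x-x+B   [P → x]
x-x-x+B ⇒ x-x-x+B-P   [B → B - P]
x-x-x+B-P ⇒ x-x-x+B-P-P   [B → B - P]
x-x-x+B-P-P ⇒ x-x-x+P-P-P   [B → P]
x-x-x+P-P-P ⇒ x-x-x+x-P-P   [P → x]
x-x-x+x-P-P ⇒ x-x-x+x-x-P   [P → x]
x-x-x+x-x-P ⇒ x-x-x+x-x-x   [P → x]

E ⇒ E+B ⇒ B+B ⇒ B-P+B ⇒ B-P-P+B ⇒ P-P-P+B ⇒ x-P-P+B ⇒ x-x-P+B ⇒ x-x-x+B ⇒ x-x-x+B-P ⇒ x-x-x+B-P-P ⇒ x-x-x+P-P-P ⇒ x-x-x+x-P-P ⇒ x-x-x+x-x-P ⇒ x-x-x+x-x-x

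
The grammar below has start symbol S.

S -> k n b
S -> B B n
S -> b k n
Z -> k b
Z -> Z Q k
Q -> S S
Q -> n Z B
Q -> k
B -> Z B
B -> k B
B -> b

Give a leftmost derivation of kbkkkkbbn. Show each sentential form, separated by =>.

S => BBn   [S -> B B n]
BBn => ZBBn   [B -> Z B]
ZBBn => ZQkBBn   [Z -> Z Q k]
ZQkBBn => ZQkQkBBn   [Z -> Z Q k]
ZQkQkBBn => kbQkQkBBn   [Z -> k b]
kbQkQkBBn => kbkkQkBBn   [Q -> k]
kbkkQkBBn => kbkkkkBBn   [Q -> k]
kbkkkkBBn => kbkkkkbBn   [B -> b]
kbkkkkbBn => kbkkkkbbn   [B -> b]

S=>BBn=>ZBBn=>ZQkBBn=>ZQkQkBBn=>kbQkQkBBn=>kbkkQkBBn=>kbkkkkBBn=>kbkkkkbBn=>kbkkkkbbn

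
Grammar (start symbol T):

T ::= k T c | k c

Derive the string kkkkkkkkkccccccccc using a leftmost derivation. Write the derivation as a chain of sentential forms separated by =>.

T => kTc   [T ::= k T c]
kTc => kkTcc   [T ::= k T c]
kkTcc => kkkTccc   [T ::= k T c]
kkkTccc => kkkkTcccc   [T ::= k T c]
kkkkTcccc => kkkkkTccccc   [T ::= k T c]
kkkkkTccccc => kkkkkkTcccccc   [T ::= k T c]
kkkkkkTcccccc => kkkkkkkTccccccc   [T ::= k T c]
kkkkkkkTccccccc => kkkkkkkkTcccccccc   [T ::= k T c]
kkkkkkkkTcccccccc => kkkkkkkkkccccccccc   [T ::= k c]

T=>kTc=>kkTcc=>kkkTccc=>kkkkTcccc=>kkkkkTccccc=>kkkkkkTcccccc=>kkkkkkkTccccccc=>kkkkkkkkTcccccccc=>kkkkkkkkkccccccccc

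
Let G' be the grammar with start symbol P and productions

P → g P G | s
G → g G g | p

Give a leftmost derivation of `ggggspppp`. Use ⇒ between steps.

P ⇒ gPG ⇒ ggPGG ⇒ gggPGGG ⇒ ggggPGGGG ⇒ ggggsGGGG ⇒ ggggspGGG ⇒ ggggsppGG ⇒ ggggspppG ⇒ ggggspppp

P ⇒ gPG   [P → g P G]
gPG ⇒ ggPGG   [P → g P G]
ggPGG ⇒ gggPGGG   [P → g P G]
gggPGGG ⇒ ggggPGGGG   [P → g P G]
ggggPGGGG ⇒ ggggsGGGG   [P → s]
ggggsGGGG ⇒ ggggspGGG   [G → p]
ggggspGGG ⇒ ggggsppGG   [G → p]
ggggsppGG ⇒ ggggspppG   [G → p]
ggggspppG ⇒ ggggspppp   [G → p]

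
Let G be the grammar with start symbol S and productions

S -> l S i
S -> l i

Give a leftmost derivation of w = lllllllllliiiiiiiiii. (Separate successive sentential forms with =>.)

S => lSi => llSii => lllSiii => llllSiiii => lllllSiiiii => llllllSiiiiii => lllllllSiiiiiii => llllllllSiiiiiiii => lllllllllSiiiiiiiii => lllllllllliiiiiiiiii

S => lSi   [S -> l S i]
lSi => llSii   [S -> l S i]
llSii => lllSiii   [S -> l S i]
lllSiii => llllSiiii   [S -> l S i]
llllSiiii => lllllSiiiii   [S -> l S i]
lllllSiiiii => llllllSiiiiii   [S -> l S i]
llllllSiiiiii => lllllllSiiiiiii   [S -> l S i]
lllllllSiiiiiii => llllllllSiiiiiiii   [S -> l S i]
llllllllSiiiiiiii => lllllllllSiiiiiiiii   [S -> l S i]
lllllllllSiiiiiiiii => lllllllllliiiiiiiiii   [S -> l i]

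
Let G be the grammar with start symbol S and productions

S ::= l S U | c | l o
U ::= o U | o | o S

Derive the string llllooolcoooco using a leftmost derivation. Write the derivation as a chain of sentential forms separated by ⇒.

S ⇒ lSU ⇒ llSUU ⇒ lllSUUU ⇒ lllloUUU ⇒ llllooUUU ⇒ lllloooSUU ⇒ llllooolSUUU ⇒ llllooolcUUU ⇒ llllooolcoUUU ⇒ llllooolcooUU ⇒ llllooolcoooSU ⇒ llllooolcooocU ⇒ llllooolcoooco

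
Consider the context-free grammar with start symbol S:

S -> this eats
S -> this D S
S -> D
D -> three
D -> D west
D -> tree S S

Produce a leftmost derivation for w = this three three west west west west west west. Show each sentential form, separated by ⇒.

S ⇒ this D S ⇒ this three S ⇒ this three D ⇒ this three D west ⇒ this three D west west ⇒ this three D west west west ⇒ this three D west west west west ⇒ this three D west west west west west ⇒ this three D west west west west west west ⇒ this three three west west west west west west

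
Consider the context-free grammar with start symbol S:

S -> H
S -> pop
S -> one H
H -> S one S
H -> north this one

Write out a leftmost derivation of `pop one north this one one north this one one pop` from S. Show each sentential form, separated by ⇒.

S ⇒ H ⇒ S one S ⇒ pop one S ⇒ pop one H ⇒ pop one S one S ⇒ pop one H one S ⇒ pop one S one S one S ⇒ pop one H one S one S ⇒ pop one north this one one S one S ⇒ pop one north this one one H one S ⇒ pop one north this one one north this one one S ⇒ pop one north this one one north this one one pop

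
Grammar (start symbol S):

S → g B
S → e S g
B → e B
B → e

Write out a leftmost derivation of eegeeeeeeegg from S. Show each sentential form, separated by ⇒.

S ⇒ eSg   [S → e S g]
eSg ⇒ eeSgg   [S → e S g]
eeSgg ⇒ eegBgg   [S → g B]
eegBgg ⇒ eegeBgg   [B → e B]
eegeBgg ⇒ eegeeBgg   [B → e B]
eegeeBgg ⇒ eegeeeBgg   [B → e B]
eegeeeBgg ⇒ eegeeeeBgg   [B → e B]
eegeeeeBgg ⇒ eegeeeeeBgg   [B → e B]
eegeeeeeBgg ⇒ eegeeeeeeBgg   [B → e B]
eegeeeeeeBgg ⇒ eegeeeeeeegg   [B → e]

S ⇒ eSg ⇒ eeSgg ⇒ eegBgg ⇒ eegeBgg ⇒ eegeeBgg ⇒ eegeeeBgg ⇒ eegeeeeBgg ⇒ eegeeeeeBgg ⇒ eegeeeeeeBgg ⇒ eegeeeeeeegg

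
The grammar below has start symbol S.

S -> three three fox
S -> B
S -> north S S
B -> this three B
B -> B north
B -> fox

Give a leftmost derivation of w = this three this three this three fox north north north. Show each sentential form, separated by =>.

S => B   [S -> B]
B => this three B   [B -> this three B]
this three B => this three B north   [B -> B north]
this three B north => this three this three B north   [B -> this three B]
this three this three B north => this three this three this three B north   [B -> this three B]
this three this three this three B north => this three this three this three B north north   [B -> B north]
this three this three this three B north north => this three this three this three B north north north   [B -> B north]
this three this three this three B north north north => this three this three this three fox north north north   [B -> fox]

S => B => this three B => this three B north => this three this three B north => this three this three this three B north => this three this three this three B north north => this three this three this three B north north north => this three this three this three fox north north north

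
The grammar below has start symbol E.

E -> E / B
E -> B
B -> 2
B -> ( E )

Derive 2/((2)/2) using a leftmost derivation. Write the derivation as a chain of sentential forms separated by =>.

E => E/B   [E -> E / B]
E/B => B/B   [E -> B]
B/B => 2/B   [B -> 2]
2/B => 2/(E)   [B -> ( E )]
2/(E) => 2/(E/B)   [E -> E / B]
2/(E/B) => 2/(B/B)   [E -> B]
2/(B/B) => 2/((E)/B)   [B -> ( E )]
2/((E)/B) => 2/((B)/B)   [E -> B]
2/((B)/B) => 2/((2)/B)   [B -> 2]
2/((2)/B) => 2/((2)/2)   [B -> 2]

E => E/B => B/B => 2/B => 2/(E) => 2/(E/B) => 2/(B/B) => 2/((E)/B) => 2/((B)/B) => 2/((2)/B) => 2/((2)/2)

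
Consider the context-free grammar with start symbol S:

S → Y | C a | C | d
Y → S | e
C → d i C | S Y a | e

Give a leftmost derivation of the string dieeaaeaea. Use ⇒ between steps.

S ⇒ C ⇒ diC ⇒ diSYa ⇒ diCYa ⇒ diSYaYa ⇒ diCaYaYa ⇒ diSYaaYaYa ⇒ diCYaaYaYa ⇒ dieYaaYaYa ⇒ dieeaaYaYa ⇒ dieeaaeaYa ⇒ dieeaaeaea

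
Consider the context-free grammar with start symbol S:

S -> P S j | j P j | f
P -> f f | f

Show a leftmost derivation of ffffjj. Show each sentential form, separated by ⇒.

S ⇒ PSj   [S -> P S j]
PSj ⇒ ffSj   [P -> f f]
ffSj ⇒ ffPSjj   [S -> P S j]
ffPSjj ⇒ fffSjj   [P -> f]
fffSjj ⇒ ffffjj   [S -> f]

S⇒PSj⇒ffSj⇒ffPSjj⇒fffSjj⇒ffffjj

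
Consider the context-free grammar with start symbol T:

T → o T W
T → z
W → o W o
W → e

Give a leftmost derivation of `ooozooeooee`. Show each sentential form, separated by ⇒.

T ⇒ oTW ⇒ ooTWW ⇒ oooTWWW ⇒ ooozWWW ⇒ ooozoWoWW ⇒ ooozooWooWW ⇒ ooozooeooWW ⇒ ooozooeooeW ⇒ ooozooeooee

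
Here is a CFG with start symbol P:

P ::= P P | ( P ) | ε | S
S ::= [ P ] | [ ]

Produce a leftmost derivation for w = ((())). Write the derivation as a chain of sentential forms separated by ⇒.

P ⇒ (P)   [P ::= ( P )]
(P) ⇒ (PP)   [P ::= P P]
(PP) ⇒ ((P)P)   [P ::= ( P )]
((P)P) ⇒ (((P))P)   [P ::= ( P )]
(((P))P) ⇒ ((())P)   [P ::= ε]
((())P) ⇒ ((()))   [P ::= ε]

P⇒(P)⇒(PP)⇒((P)P)⇒(((P))P)⇒((())P)⇒((()))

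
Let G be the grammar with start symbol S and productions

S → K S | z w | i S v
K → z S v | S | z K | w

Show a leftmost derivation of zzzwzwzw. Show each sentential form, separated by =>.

S => KS   [S → K S]
KS => zKS   [K → z K]
zKS => zzKS   [K → z K]
zzKS => zzzKS   [K → z K]
zzzKS => zzzSS   [K → S]
zzzSS => zzzKSS   [S → K S]
zzzKSS => zzzwSS   [K → w]
zzzwSS => zzzwzwS   [S → z w]
zzzwzwS => zzzwzwzw   [S → z w]

S => KS => zKS => zzKS => zzzKS => zzzSS => zzzKSS => zzzwSS => zzzwzwS => zzzwzwzw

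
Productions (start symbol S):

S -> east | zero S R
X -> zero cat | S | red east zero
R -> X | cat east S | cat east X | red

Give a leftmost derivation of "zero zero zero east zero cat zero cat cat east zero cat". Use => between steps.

S => zero S R => zero zero S R R => zero zero zero S R R R => zero zero zero east R R R => zero zero zero east X R R => zero zero zero east zero cat R R => zero zero zero east zero cat X R => zero zero zero east zero cat zero cat R => zero zero zero east zero cat zero cat cat east X => zero zero zero east zero cat zero cat cat east zero cat

S => zero S R   [S -> zero S R]
zero S R => zero zero S R R   [S -> zero S R]
zero zero S R R => zero zero zero S R R R   [S -> zero S R]
zero zero zero S R R R => zero zero zero east R R R   [S -> east]
zero zero zero east R R R => zero zero zero east X R R   [R -> X]
zero zero zero east X R R => zero zero zero east zero cat R R   [X -> zero cat]
zero zero zero east zero cat R R => zero zero zero east zero cat X R   [R -> X]
zero zero zero east zero cat X R => zero zero zero east zero cat zero cat R   [X -> zero cat]
zero zero zero east zero cat zero cat R => zero zero zero east zero cat zero cat cat east X   [R -> cat east X]
zero zero zero east zero cat zero cat cat east X => zero zero zero east zero cat zero cat cat east zero cat   [X -> zero cat]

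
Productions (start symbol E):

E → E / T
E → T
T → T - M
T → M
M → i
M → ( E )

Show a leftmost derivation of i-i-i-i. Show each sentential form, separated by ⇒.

E ⇒ T ⇒ T-M ⇒ T-M-M ⇒ T-M-M-M ⇒ M-M-M-M ⇒ i-M-M-M ⇒ i-i-M-M ⇒ i-i-i-M ⇒ i-i-i-i

E ⇒ T   [E → T]
T ⇒ T-M   [T → T - M]
T-M ⇒ T-M-M   [T → T - M]
T-M-M ⇒ T-M-M-M   [T → T - M]
T-M-M-M ⇒ M-M-M-M   [T → M]
M-M-M-M ⇒ i-M-M-M   [M → i]
i-M-M-M ⇒ i-i-M-M   [M → i]
i-i-M-M ⇒ i-i-i-M   [M → i]
i-i-i-M ⇒ i-i-i-i   [M → i]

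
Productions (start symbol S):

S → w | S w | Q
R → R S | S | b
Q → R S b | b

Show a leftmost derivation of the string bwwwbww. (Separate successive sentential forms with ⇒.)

S ⇒ Sw ⇒ Sww ⇒ Qww ⇒ RSbww ⇒ RSSbww ⇒ RSSSbww ⇒ bSSSbww ⇒ bwSSbww ⇒ bwwSbww ⇒ bwwwbww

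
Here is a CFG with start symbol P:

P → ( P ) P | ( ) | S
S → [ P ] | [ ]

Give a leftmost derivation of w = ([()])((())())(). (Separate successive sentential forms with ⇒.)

P ⇒ (P)P ⇒ (S)P ⇒ ([P])P ⇒ ([()])P ⇒ ([()])(P)P ⇒ ([()])((P)P)P ⇒ ([()])((())P)P ⇒ ([()])((())())P ⇒ ([()])((())())()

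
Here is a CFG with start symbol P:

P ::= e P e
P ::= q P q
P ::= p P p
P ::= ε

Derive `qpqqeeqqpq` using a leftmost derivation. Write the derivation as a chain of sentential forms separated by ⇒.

P ⇒ qPq ⇒ qpPpq ⇒ qpqPqpq ⇒ qpqqPqqpq ⇒ qpqqePeqqpq ⇒ qpqqeeqqpq

P ⇒ qPq   [P ::= q P q]
qPq ⇒ qpPpq   [P ::= p P p]
qpPpq ⇒ qpqPqpq   [P ::= q P q]
qpqPqpq ⇒ qpqqPqqpq   [P ::= q P q]
qpqqPqqpq ⇒ qpqqePeqqpq   [P ::= e P e]
qpqqePeqqpq ⇒ qpqqeeqqpq   [P ::= ε]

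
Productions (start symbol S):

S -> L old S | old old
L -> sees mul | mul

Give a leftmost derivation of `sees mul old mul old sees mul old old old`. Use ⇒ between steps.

S ⇒ L old S ⇒ sees mul old S ⇒ sees mul old L old S ⇒ sees mul old mul old S ⇒ sees mul old mul old L old S ⇒ sees mul old mul old sees mul old S ⇒ sees mul old mul old sees mul old old old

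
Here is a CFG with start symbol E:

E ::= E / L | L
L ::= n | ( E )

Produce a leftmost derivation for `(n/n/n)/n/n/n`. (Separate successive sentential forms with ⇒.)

E⇒E/L⇒E/L/L⇒E/L/L/L⇒L/L/L/L⇒(E)/L/L/L⇒(E/L)/L/L/L⇒(E/L/L)/L/L/L⇒(L/L/L)/L/L/L⇒(n/L/L)/L/L/L⇒(n/n/L)/L/L/L⇒(n/n/n)/L/L/L⇒(n/n/n)/n/L/L⇒(n/n/n)/n/n/L⇒(n/n/n)/n/n/n

E ⇒ E/L   [E ::= E / L]
E/L ⇒ E/L/L   [E ::= E / L]
E/L/L ⇒ E/L/L/L   [E ::= E / L]
E/L/L/L ⇒ L/L/L/L   [E ::= L]
L/L/L/L ⇒ (E)/L/L/L   [L ::= ( E )]
(E)/L/L/L ⇒ (E/L)/L/L/L   [E ::= E / L]
(E/L)/L/L/L ⇒ (E/L/L)/L/L/L   [E ::= E / L]
(E/L/L)/L/L/L ⇒ (L/L/L)/L/L/L   [E ::= L]
(L/L/L)/L/L/L ⇒ (n/L/L)/L/L/L   [L ::= n]
(n/L/L)/L/L/L ⇒ (n/n/L)/L/L/L   [L ::= n]
(n/n/L)/L/L/L ⇒ (n/n/n)/L/L/L   [L ::= n]
(n/n/n)/L/L/L ⇒ (n/n/n)/n/L/L   [L ::= n]
(n/n/n)/n/L/L ⇒ (n/n/n)/n/n/L   [L ::= n]
(n/n/n)/n/n/L ⇒ (n/n/n)/n/n/n   [L ::= n]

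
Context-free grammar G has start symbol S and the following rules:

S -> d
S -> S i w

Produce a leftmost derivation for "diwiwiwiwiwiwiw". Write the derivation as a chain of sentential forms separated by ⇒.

S ⇒ Siw ⇒ Siwiw ⇒ Siwiwiw ⇒ Siwiwiwiw ⇒ Siwiwiwiwiw ⇒ Siwiwiwiwiwiw ⇒ Siwiwiwiwiwiwiw ⇒ diwiwiwiwiwiwiw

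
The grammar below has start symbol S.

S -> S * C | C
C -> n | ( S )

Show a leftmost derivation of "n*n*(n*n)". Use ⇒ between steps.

S⇒S*C⇒S*C*C⇒C*C*C⇒n*C*C⇒n*n*C⇒n*n*(S)⇒n*n*(S*C)⇒n*n*(C*C)⇒n*n*(n*C)⇒n*n*(n*n)

S ⇒ S*C   [S -> S * C]
S*C ⇒ S*C*C   [S -> S * C]
S*C*C ⇒ C*C*C   [S -> C]
C*C*C ⇒ n*C*C   [C -> n]
n*C*C ⇒ n*n*C   [C -> n]
n*n*C ⇒ n*n*(S)   [C -> ( S )]
n*n*(S) ⇒ n*n*(S*C)   [S -> S * C]
n*n*(S*C) ⇒ n*n*(C*C)   [S -> C]
n*n*(C*C) ⇒ n*n*(n*C)   [C -> n]
n*n*(n*C) ⇒ n*n*(n*n)   [C -> n]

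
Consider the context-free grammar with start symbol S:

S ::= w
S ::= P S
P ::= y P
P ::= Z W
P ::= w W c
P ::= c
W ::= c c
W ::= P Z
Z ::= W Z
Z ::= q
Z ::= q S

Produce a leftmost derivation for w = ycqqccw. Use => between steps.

S=>PS=>ZWS=>WZWS=>PZZWS=>yPZZWS=>ycZZWS=>ycqZWS=>ycqqWS=>ycqqccS=>ycqqccw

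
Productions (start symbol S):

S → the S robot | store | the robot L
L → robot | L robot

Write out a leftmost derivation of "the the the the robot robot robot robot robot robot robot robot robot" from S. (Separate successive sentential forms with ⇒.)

S ⇒ the S robot ⇒ the the S robot robot ⇒ the the the S robot robot robot ⇒ the the the the robot L robot robot robot ⇒ the the the the robot L robot robot robot robot ⇒ the the the the robot L robot robot robot robot robot ⇒ the the the the robot L robot robot robot robot robot robot ⇒ the the the the robot L robot robot robot robot robot robot robot ⇒ the the the the robot robot robot robot robot robot robot robot robot

S ⇒ the S robot   [S → the S robot]
the S robot ⇒ the the S robot robot   [S → the S robot]
the the S robot robot ⇒ the the the S robot robot robot   [S → the S robot]
the the the S robot robot robot ⇒ the the the the robot L robot robot robot   [S → the robot L]
the the the the robot L robot robot robot ⇒ the the the the robot L robot robot robot robot   [L → L robot]
the the the the robot L robot robot robot robot ⇒ the the the the robot L robot robot robot robot robot   [L → L robot]
the the the the robot L robot robot robot robot robot ⇒ the the the the robot L robot robot robot robot robot robot   [L → L robot]
the the the the robot L robot robot robot robot robot robot ⇒ the the the the robot L robot robot robot robot robot robot robot   [L → L robot]
the the the the robot L robot robot robot robot robot robot robot ⇒ the the the the robot robot robot robot robot robot robot robot robot   [L → robot]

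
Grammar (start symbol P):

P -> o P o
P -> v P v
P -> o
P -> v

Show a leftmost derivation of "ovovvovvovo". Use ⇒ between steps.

P ⇒ oPo   [P -> o P o]
oPo ⇒ ovPvo   [P -> v P v]
ovPvo ⇒ ovoPovo   [P -> o P o]
ovoPovo ⇒ ovovPvovo   [P -> v P v]
ovovPvovo ⇒ ovovvPvvovo   [P -> v P v]
ovovvPvvovo ⇒ ovovvovvovo   [P -> o]

P⇒oPo⇒ovPvo⇒ovoPovo⇒ovovPvovo⇒ovovvPvvovo⇒ovovvovvovo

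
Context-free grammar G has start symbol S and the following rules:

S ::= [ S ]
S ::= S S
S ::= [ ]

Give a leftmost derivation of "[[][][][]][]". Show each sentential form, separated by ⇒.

S ⇒ SS ⇒ [S]S ⇒ [SS]S ⇒ [[]S]S ⇒ [[]SS]S ⇒ [[]SSS]S ⇒ [[][]SS]S ⇒ [[][][]S]S ⇒ [[][][][]]S ⇒ [[][][][]][]

S ⇒ SS   [S ::= S S]
SS ⇒ [S]S   [S ::= [ S ]]
[S]S ⇒ [SS]S   [S ::= S S]
[SS]S ⇒ [[]S]S   [S ::= [ ]]
[[]S]S ⇒ [[]SS]S   [S ::= S S]
[[]SS]S ⇒ [[]SSS]S   [S ::= S S]
[[]SSS]S ⇒ [[][]SS]S   [S ::= [ ]]
[[][]SS]S ⇒ [[][][]S]S   [S ::= [ ]]
[[][][]S]S ⇒ [[][][][]]S   [S ::= [ ]]
[[][][][]]S ⇒ [[][][][]][]   [S ::= [ ]]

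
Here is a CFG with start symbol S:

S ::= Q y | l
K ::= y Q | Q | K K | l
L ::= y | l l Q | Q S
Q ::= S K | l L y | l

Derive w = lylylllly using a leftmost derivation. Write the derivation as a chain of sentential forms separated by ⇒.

S ⇒ Qy ⇒ SKy ⇒ lKy ⇒ lKKy ⇒ lKKKy ⇒ lKKKKy ⇒ lyQKKKy ⇒ lySKKKKy ⇒ lyQyKKKKy ⇒ lylyKKKKy ⇒ lylylKKKy ⇒ lylyllKKy ⇒ lylylllKy ⇒ lylylllly

S ⇒ Qy   [S ::= Q y]
Qy ⇒ SKy   [Q ::= S K]
SKy ⇒ lKy   [S ::= l]
lKy ⇒ lKKy   [K ::= K K]
lKKy ⇒ lKKKy   [K ::= K K]
lKKKy ⇒ lKKKKy   [K ::= K K]
lKKKKy ⇒ lyQKKKy   [K ::= y Q]
lyQKKKy ⇒ lySKKKKy   [Q ::= S K]
lySKKKKy ⇒ lyQyKKKKy   [S ::= Q y]
lyQyKKKKy ⇒ lylyKKKKy   [Q ::= l]
lylyKKKKy ⇒ lylylKKKy   [K ::= l]
lylylKKKy ⇒ lylyllKKy   [K ::= l]
lylyllKKy ⇒ lylylllKy   [K ::= l]
lylylllKy ⇒ lylylllly   [K ::= l]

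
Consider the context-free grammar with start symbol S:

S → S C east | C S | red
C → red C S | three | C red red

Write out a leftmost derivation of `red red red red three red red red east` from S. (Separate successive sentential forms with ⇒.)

S ⇒ S C east   [S → S C east]
S C east ⇒ red C east   [S → red]
red C east ⇒ red red C S east   [C → red C S]
red red C S east ⇒ red red red C S S east   [C → red C S]
red red red C S S east ⇒ red red red red C S S S east   [C → red C S]
red red red red C S S S east ⇒ red red red red three S S S east   [C → three]
red red red red three S S S east ⇒ red red red red three red S S east   [S → red]
red red red red three red S S east ⇒ red red red red three red red S east   [S → red]
red red red red three red red S east ⇒ red red red red three red red red east   [S → red]

S ⇒ S C east ⇒ red C east ⇒ red red C S east ⇒ red red red C S S east ⇒ red red red red C S S S east ⇒ red red red red three S S S east ⇒ red red red red three red S S east ⇒ red red red red three red red S east ⇒ red red red red three red red red east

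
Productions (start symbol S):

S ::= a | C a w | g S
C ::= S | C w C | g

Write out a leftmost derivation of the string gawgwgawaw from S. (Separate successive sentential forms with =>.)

S=>Caw=>Saw=>Cawaw=>CwCawaw=>CwCwCawaw=>SwCwCawaw=>gSwCwCawaw=>gawCwCawaw=>gawgwCawaw=>gawgwgawaw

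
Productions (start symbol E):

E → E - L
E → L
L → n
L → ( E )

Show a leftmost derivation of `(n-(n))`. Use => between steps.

E => L => (E) => (E-L) => (L-L) => (n-L) => (n-(E)) => (n-(L)) => (n-(n))

E => L   [E → L]
L => (E)   [L → ( E )]
(E) => (E-L)   [E → E - L]
(E-L) => (L-L)   [E → L]
(L-L) => (n-L)   [L → n]
(n-L) => (n-(E))   [L → ( E )]
(n-(E)) => (n-(L))   [E → L]
(n-(L)) => (n-(n))   [L → n]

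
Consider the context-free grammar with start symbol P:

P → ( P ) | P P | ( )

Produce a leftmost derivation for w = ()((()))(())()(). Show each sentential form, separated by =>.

P => PP => PPP => ()PP => ()PPP => ()(P)PP => ()((P))PP => ()((()))PP => ()((()))(P)P => ()((()))(())P => ()((()))(())PP => ()((()))(())()P => ()((()))(())()()

P => PP   [P → P P]
PP => PPP   [P → P P]
PPP => ()PP   [P → ( )]
()PP => ()PPP   [P → P P]
()PPP => ()(P)PP   [P → ( P )]
()(P)PP => ()((P))PP   [P → ( P )]
()((P))PP => ()((()))PP   [P → ( )]
()((()))PP => ()((()))(P)P   [P → ( P )]
()((()))(P)P => ()((()))(())P   [P → ( )]
()((()))(())P => ()((()))(())PP   [P → P P]
()((()))(())PP => ()((()))(())()P   [P → ( )]
()((()))(())()P => ()((()))(())()()   [P → ( )]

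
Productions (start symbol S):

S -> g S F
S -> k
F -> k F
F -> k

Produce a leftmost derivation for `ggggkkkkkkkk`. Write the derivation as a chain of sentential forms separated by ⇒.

S ⇒ gSF ⇒ ggSFF ⇒ gggSFFF ⇒ ggggSFFFF ⇒ ggggkFFFF ⇒ ggggkkFFFF ⇒ ggggkkkFFF ⇒ ggggkkkkFF ⇒ ggggkkkkkFF ⇒ ggggkkkkkkF ⇒ ggggkkkkkkkF ⇒ ggggkkkkkkkk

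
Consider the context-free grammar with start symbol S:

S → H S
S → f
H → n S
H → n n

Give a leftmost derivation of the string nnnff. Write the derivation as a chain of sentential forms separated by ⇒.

S ⇒ HS   [S → H S]
HS ⇒ nSS   [H → n S]
nSS ⇒ nHSS   [S → H S]
nHSS ⇒ nnnSS   [H → n n]
nnnSS ⇒ nnnfS   [S → f]
nnnfS ⇒ nnnff   [S → f]

S ⇒ HS ⇒ nSS ⇒ nHSS ⇒ nnnSS ⇒ nnnfS ⇒ nnnff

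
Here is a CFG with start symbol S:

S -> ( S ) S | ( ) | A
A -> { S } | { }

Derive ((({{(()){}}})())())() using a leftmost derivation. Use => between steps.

S => (S)S   [S -> ( S ) S]
(S)S => ((S)S)S   [S -> ( S ) S]
((S)S)S => (((S)S)S)S   [S -> ( S ) S]
(((S)S)S)S => (((A)S)S)S   [S -> A]
(((A)S)S)S => ((({S})S)S)S   [A -> { S }]
((({S})S)S)S => ((({A})S)S)S   [S -> A]
((({A})S)S)S => ((({{S}})S)S)S   [A -> { S }]
((({{S}})S)S)S => ((({{(S)S}})S)S)S   [S -> ( S ) S]
((({{(S)S}})S)S)S => ((({{(())S}})S)S)S   [S -> ( )]
((({{(())S}})S)S)S => ((({{(())A}})S)S)S   [S -> A]
((({{(())A}})S)S)S => ((({{(()){}}})S)S)S   [A -> { }]
((({{(()){}}})S)S)S => ((({{(()){}}})())S)S   [S -> ( )]
((({{(()){}}})())S)S => ((({{(()){}}})())())S   [S -> ( )]
((({{(()){}}})())())S => ((({{(()){}}})())())()   [S -> ( )]

S=>(S)S=>((S)S)S=>(((S)S)S)S=>(((A)S)S)S=>((({S})S)S)S=>((({A})S)S)S=>((({{S}})S)S)S=>((({{(S)S}})S)S)S=>((({{(())S}})S)S)S=>((({{(())A}})S)S)S=>((({{(()){}}})S)S)S=>((({{(()){}}})())S)S=>((({{(()){}}})())())S=>((({{(()){}}})())())()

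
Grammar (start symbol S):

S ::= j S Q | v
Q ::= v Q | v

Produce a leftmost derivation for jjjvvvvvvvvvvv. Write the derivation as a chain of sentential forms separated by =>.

S => jSQ   [S ::= j S Q]
jSQ => jjSQQ   [S ::= j S Q]
jjSQQ => jjjSQQQ   [S ::= j S Q]
jjjSQQQ => jjjvQQQ   [S ::= v]
jjjvQQQ => jjjvvQQ   [Q ::= v]
jjjvvQQ => jjjvvvQQ   [Q ::= v Q]
jjjvvvQQ => jjjvvvvQQ   [Q ::= v Q]
jjjvvvvQQ => jjjvvvvvQQ   [Q ::= v Q]
jjjvvvvvQQ => jjjvvvvvvQQ   [Q ::= v Q]
jjjvvvvvvQQ => jjjvvvvvvvQQ   [Q ::= v Q]
jjjvvvvvvvQQ => jjjvvvvvvvvQ   [Q ::= v]
jjjvvvvvvvvQ => jjjvvvvvvvvvQ   [Q ::= v Q]
jjjvvvvvvvvvQ => jjjvvvvvvvvvvQ   [Q ::= v Q]
jjjvvvvvvvvvvQ => jjjvvvvvvvvvvv   [Q ::= v]

S => jSQ => jjSQQ => jjjSQQQ => jjjvQQQ => jjjvvQQ => jjjvvvQQ => jjjvvvvQQ => jjjvvvvvQQ => jjjvvvvvvQQ => jjjvvvvvvvQQ => jjjvvvvvvvvQ => jjjvvvvvvvvvQ => jjjvvvvvvvvvvQ => jjjvvvvvvvvvvv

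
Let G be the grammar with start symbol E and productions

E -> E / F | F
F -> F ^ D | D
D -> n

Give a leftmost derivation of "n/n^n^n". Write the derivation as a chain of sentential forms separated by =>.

E=>E/F=>F/F=>D/F=>n/F=>n/F^D=>n/F^D^D=>n/D^D^D=>n/n^D^D=>n/n^n^D=>n/n^n^n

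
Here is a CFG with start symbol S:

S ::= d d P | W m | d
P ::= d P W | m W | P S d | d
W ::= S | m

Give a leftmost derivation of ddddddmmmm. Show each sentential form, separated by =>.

S => Wm   [S ::= W m]
Wm => Sm   [W ::= S]
Sm => ddPm   [S ::= d d P]
ddPm => dddPWm   [P ::= d P W]
dddPWm => ddddPWWm   [P ::= d P W]
ddddPWWm => dddddPWWWm   [P ::= d P W]
dddddPWWWm => ddddddWWWm   [P ::= d]
ddddddWWWm => ddddddmWWm   [W ::= m]
ddddddmWWm => ddddddmmWm   [W ::= m]
ddddddmmWm => ddddddmmmm   [W ::= m]

S => Wm => Sm => ddPm => dddPWm => ddddPWWm => dddddPWWWm => ddddddWWWm => ddddddmWWm => ddddddmmWm => ddddddmmmm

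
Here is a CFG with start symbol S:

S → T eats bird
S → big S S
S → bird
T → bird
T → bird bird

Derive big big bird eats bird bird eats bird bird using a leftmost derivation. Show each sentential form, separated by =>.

S => big S S   [S → big S S]
big S S => big big S S S   [S → big S S]
big big S S S => big big T eats bird S S   [S → T eats bird]
big big T eats bird S S => big big bird eats bird S S   [T → bird]
big big bird eats bird S S => big big bird eats bird T eats bird S   [S → T eats bird]
big big bird eats bird T eats bird S => big big bird eats bird bird eats bird S   [T → bird]
big big bird eats bird bird eats bird S => big big bird eats bird bird eats bird bird   [S → bird]

S => big S S => big big S S S => big big T eats bird S S => big big bird eats bird S S => big big bird eats bird T eats bird S => big big bird eats bird bird eats bird S => big big bird eats bird bird eats bird bird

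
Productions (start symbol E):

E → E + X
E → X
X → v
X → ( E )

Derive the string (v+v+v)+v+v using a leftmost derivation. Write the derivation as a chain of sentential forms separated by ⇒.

E ⇒ E+X   [E → E + X]
E+X ⇒ E+X+X   [E → E + X]
E+X+X ⇒ X+X+X   [E → X]
X+X+X ⇒ (E)+X+X   [X → ( E )]
(E)+X+X ⇒ (E+X)+X+X   [E → E + X]
(E+X)+X+X ⇒ (E+X+X)+X+X   [E → E + X]
(E+X+X)+X+X ⇒ (X+X+X)+X+X   [E → X]
(X+X+X)+X+X ⇒ (v+X+X)+X+X   [X → v]
(v+X+X)+X+X ⇒ (v+v+X)+X+X   [X → v]
(v+v+X)+X+X ⇒ (v+v+v)+X+X   [X → v]
(v+v+v)+X+X ⇒ (v+v+v)+v+X   [X → v]
(v+v+v)+v+X ⇒ (v+v+v)+v+v   [X → v]

E ⇒ E+X ⇒ E+X+X ⇒ X+X+X ⇒ (E)+X+X ⇒ (E+X)+X+X ⇒ (E+X+X)+X+X ⇒ (X+X+X)+X+X ⇒ (v+X+X)+X+X ⇒ (v+v+X)+X+X ⇒ (v+v+v)+X+X ⇒ (v+v+v)+v+X ⇒ (v+v+v)+v+v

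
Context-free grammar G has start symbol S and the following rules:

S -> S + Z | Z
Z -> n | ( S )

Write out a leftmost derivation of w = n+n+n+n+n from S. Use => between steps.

S => S+Z => S+Z+Z => S+Z+Z+Z => S+Z+Z+Z+Z => Z+Z+Z+Z+Z => n+Z+Z+Z+Z => n+n+Z+Z+Z => n+n+n+Z+Z => n+n+n+n+Z => n+n+n+n+n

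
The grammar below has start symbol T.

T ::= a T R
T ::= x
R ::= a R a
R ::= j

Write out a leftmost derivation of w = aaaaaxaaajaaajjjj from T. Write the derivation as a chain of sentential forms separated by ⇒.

T⇒aTR⇒aaTRR⇒aaaTRRR⇒aaaaTRRRR⇒aaaaaTRRRRR⇒aaaaaxRRRRR⇒aaaaaxaRaRRRR⇒aaaaaxaaRaaRRRR⇒aaaaaxaaaRaaaRRRR⇒aaaaaxaaajaaaRRRR⇒aaaaaxaaajaaajRRR⇒aaaaaxaaajaaajjRR⇒aaaaaxaaajaaajjjR⇒aaaaaxaaajaaajjjj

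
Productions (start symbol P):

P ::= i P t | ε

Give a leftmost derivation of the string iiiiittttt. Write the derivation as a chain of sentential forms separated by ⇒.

P ⇒ iPt   [P ::= i P t]
iPt ⇒ iiPtt   [P ::= i P t]
iiPtt ⇒ iiiPttt   [P ::= i P t]
iiiPttt ⇒ iiiiPtttt   [P ::= i P t]
iiiiPtttt ⇒ iiiiiPttttt   [P ::= i P t]
iiiiiPttttt ⇒ iiiiittttt   [P ::= ε]

P ⇒ iPt ⇒ iiPtt ⇒ iiiPttt ⇒ iiiiPtttt ⇒ iiiiiPttttt ⇒ iiiiittttt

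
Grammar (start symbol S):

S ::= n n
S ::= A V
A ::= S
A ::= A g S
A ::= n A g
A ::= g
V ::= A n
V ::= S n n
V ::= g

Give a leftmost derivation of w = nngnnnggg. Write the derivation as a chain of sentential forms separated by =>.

S => AV   [S ::= A V]
AV => AgSV   [A ::= A g S]
AgSV => SgSV   [A ::= S]
SgSV => nngSV   [S ::= n n]
nngSV => nngAVV   [S ::= A V]
nngAVV => nngnAgVV   [A ::= n A g]
nngnAgVV => nngnSgVV   [A ::= S]
nngnSgVV => nngnnngVV   [S ::= n n]
nngnnngVV => nngnnnggV   [V ::= g]
nngnnnggV => nngnnnggg   [V ::= g]

S => AV => AgSV => SgSV => nngSV => nngAVV => nngnAgVV => nngnSgVV => nngnnngVV => nngnnnggV => nngnnnggg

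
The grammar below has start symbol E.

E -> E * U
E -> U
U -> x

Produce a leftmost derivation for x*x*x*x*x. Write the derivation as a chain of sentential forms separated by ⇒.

E ⇒ E*U   [E -> E * U]
E*U ⇒ E*U*U   [E -> E * U]
E*U*U ⇒ E*U*U*U   [E -> E * U]
E*U*U*U ⇒ E*U*U*U*U   [E -> E * U]
E*U*U*U*U ⇒ U*U*U*U*U   [E -> U]
U*U*U*U*U ⇒ x*U*U*U*U   [U -> x]
x*U*U*U*U ⇒ x*x*U*U*U   [U -> x]
x*x*U*U*U ⇒ x*x*x*U*U   [U -> x]
x*x*x*U*U ⇒ x*x*x*x*U   [U -> x]
x*x*x*x*U ⇒ x*x*x*x*x   [U -> x]

E ⇒ E*U ⇒ E*U*U ⇒ E*U*U*U ⇒ E*U*U*U*U ⇒ U*U*U*U*U ⇒ x*U*U*U*U ⇒ x*x*U*U*U ⇒ x*x*x*U*U ⇒ x*x*x*x*U ⇒ x*x*x*x*x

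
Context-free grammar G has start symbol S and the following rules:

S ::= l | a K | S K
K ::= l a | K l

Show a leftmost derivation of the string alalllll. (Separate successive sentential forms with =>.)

S => aK   [S ::= a K]
aK => aKl   [K ::= K l]
aKl => aKll   [K ::= K l]
aKll => aKlll   [K ::= K l]
aKlll => aKllll   [K ::= K l]
aKllll => aKlllll   [K ::= K l]
aKlllll => alalllll   [K ::= l a]

S=>aK=>aKl=>aKll=>aKlll=>aKllll=>aKlllll=>alalllll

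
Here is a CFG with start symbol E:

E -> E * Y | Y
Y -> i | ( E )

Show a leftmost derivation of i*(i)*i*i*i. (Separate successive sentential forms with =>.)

E => E*Y => E*Y*Y => E*Y*Y*Y => E*Y*Y*Y*Y => Y*Y*Y*Y*Y => i*Y*Y*Y*Y => i*(E)*Y*Y*Y => i*(Y)*Y*Y*Y => i*(i)*Y*Y*Y => i*(i)*i*Y*Y => i*(i)*i*i*Y => i*(i)*i*i*i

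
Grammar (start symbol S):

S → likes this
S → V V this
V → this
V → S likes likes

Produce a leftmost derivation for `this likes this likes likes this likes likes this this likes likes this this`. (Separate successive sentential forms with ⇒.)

S ⇒ V V this   [S → V V this]
V V this ⇒ S likes likes V this   [V → S likes likes]
S likes likes V this ⇒ V V this likes likes V this   [S → V V this]
V V this likes likes V this ⇒ S likes likes V this likes likes V this   [V → S likes likes]
S likes likes V this likes likes V this ⇒ V V this likes likes V this likes likes V this   [S → V V this]
V V this likes likes V this likes likes V this ⇒ this V this likes likes V this likes likes V this   [V → this]
this V this likes likes V this likes likes V this ⇒ this S likes likes this likes likes V this likes likes V this   [V → S likes likes]
this S likes likes this likes likes V this likes likes V this ⇒ this likes this likes likes this likes likes V this likes likes V this   [S → likes this]
this likes this likes likes this likes likes V this likes likes V this ⇒ this likes this likes likes this likes likes this this likes likes V this   [V → this]
this likes this likes likes this likes likes this this likes likes V this ⇒ this likes this likes likes this likes likes this this likes likes this this   [V → this]

S ⇒ V V this ⇒ S likes likes V this ⇒ V V this likes likes V this ⇒ S likes likes V this likes likes V this ⇒ V V this likes likes V this likes likes V this ⇒ this V this likes likes V this likes likes V this ⇒ this S likes likes this likes likes V this likes likes V this ⇒ this likes this likes likes this likes likes V this likes likes V this ⇒ this likes this likes likes this likes likes this this likes likes V this ⇒ this likes this likes likes this likes likes this this likes likes this this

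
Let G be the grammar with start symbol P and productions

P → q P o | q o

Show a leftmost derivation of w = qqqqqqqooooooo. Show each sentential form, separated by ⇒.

P ⇒ qPo ⇒ qqPoo ⇒ qqqPooo ⇒ qqqqPoooo ⇒ qqqqqPooooo ⇒ qqqqqqPoooooo ⇒ qqqqqqqooooooo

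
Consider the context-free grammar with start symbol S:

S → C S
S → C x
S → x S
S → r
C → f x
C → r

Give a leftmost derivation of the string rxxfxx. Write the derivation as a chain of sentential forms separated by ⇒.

S ⇒ CS ⇒ rS ⇒ rxS ⇒ rxxS ⇒ rxxCx ⇒ rxxfxx

S ⇒ CS   [S → C S]
CS ⇒ rS   [C → r]
rS ⇒ rxS   [S → x S]
rxS ⇒ rxxS   [S → x S]
rxxS ⇒ rxxCx   [S → C x]
rxxCx ⇒ rxxfxx   [C → f x]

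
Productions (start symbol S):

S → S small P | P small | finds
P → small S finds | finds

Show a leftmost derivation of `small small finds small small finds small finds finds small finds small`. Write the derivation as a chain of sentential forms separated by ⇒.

S ⇒ P small ⇒ small S finds small ⇒ small P small finds small ⇒ small small S finds small finds small ⇒ small small S small P finds small finds small ⇒ small small S small P small P finds small finds small ⇒ small small P small small P small P finds small finds small ⇒ small small finds small small P small P finds small finds small ⇒ small small finds small small finds small P finds small finds small ⇒ small small finds small small finds small finds finds small finds small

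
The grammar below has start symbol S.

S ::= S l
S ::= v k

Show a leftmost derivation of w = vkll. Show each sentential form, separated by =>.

S=>Sl=>Sll=>vkll

S => Sl   [S ::= S l]
Sl => Sll   [S ::= S l]
Sll => vkll   [S ::= v k]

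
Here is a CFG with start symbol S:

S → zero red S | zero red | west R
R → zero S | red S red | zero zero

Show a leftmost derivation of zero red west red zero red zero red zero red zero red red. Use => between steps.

S => zero red S => zero red west R => zero red west red S red => zero red west red zero red S red => zero red west red zero red zero red S red => zero red west red zero red zero red zero red S red => zero red west red zero red zero red zero red zero red red

S => zero red S   [S → zero red S]
zero red S => zero red west R   [S → west R]
zero red west R => zero red west red S red   [R → red S red]
zero red west red S red => zero red west red zero red S red   [S → zero red S]
zero red west red zero red S red => zero red west red zero red zero red S red   [S → zero red S]
zero red west red zero red zero red S red => zero red west red zero red zero red zero red S red   [S → zero red S]
zero red west red zero red zero red zero red S red => zero red west red zero red zero red zero red zero red red   [S → zero red]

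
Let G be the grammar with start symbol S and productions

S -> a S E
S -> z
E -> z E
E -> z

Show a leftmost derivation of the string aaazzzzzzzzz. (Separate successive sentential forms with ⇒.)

S ⇒ aSE   [S -> a S E]
aSE ⇒ aaSEE   [S -> a S E]
aaSEE ⇒ aaaSEEE   [S -> a S E]
aaaSEEE ⇒ aaazEEE   [S -> z]
aaazEEE ⇒ aaazzEEE   [E -> z E]
aaazzEEE ⇒ aaazzzEEE   [E -> z E]
aaazzzEEE ⇒ aaazzzzEEE   [E -> z E]
aaazzzzEEE ⇒ aaazzzzzEEE   [E -> z E]
aaazzzzzEEE ⇒ aaazzzzzzEE   [E -> z]
aaazzzzzzEE ⇒ aaazzzzzzzEE   [E -> z E]
aaazzzzzzzEE ⇒ aaazzzzzzzzE   [E -> z]
aaazzzzzzzzE ⇒ aaazzzzzzzzz   [E -> z]

S⇒aSE⇒aaSEE⇒aaaSEEE⇒aaazEEE⇒aaazzEEE⇒aaazzzEEE⇒aaazzzzEEE⇒aaazzzzzEEE⇒aaazzzzzzEE⇒aaazzzzzzzEE⇒aaazzzzzzzzE⇒aaazzzzzzzzz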